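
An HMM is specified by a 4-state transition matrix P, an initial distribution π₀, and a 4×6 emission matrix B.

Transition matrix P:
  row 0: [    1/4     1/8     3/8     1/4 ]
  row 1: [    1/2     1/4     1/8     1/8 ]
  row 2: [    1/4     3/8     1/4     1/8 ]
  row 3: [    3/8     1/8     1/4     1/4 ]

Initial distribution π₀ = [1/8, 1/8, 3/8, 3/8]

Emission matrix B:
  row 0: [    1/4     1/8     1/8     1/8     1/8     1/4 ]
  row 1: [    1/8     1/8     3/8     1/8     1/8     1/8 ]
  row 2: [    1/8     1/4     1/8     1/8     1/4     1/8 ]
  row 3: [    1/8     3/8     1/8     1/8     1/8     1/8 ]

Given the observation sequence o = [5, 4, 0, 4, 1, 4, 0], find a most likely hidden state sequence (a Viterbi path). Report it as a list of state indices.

t=0: δ = [3.125e-02, 1.562e-02, 4.688e-02, 4.688e-02]  (obs o_0=5)
t=1: δ = [2.197e-03, 2.197e-03, 2.930e-03, 1.465e-03]  ψ = [3, 2, 0, 3]  (obs o_1=4)
t=2: δ = [2.747e-04, 1.373e-04, 1.030e-04, 6.866e-05]  ψ = [1, 2, 0, 0]  (obs o_2=0)
t=3: δ = [8.583e-06, 4.828e-06, 2.575e-05, 8.583e-06]  ψ = [0, 2, 0, 0]  (obs o_3=4)
t=4: δ = [8.047e-07, 1.207e-06, 1.609e-06, 1.207e-06]  ψ = [2, 2, 2, 2]  (obs o_4=1)
t=5: δ = [7.544e-08, 7.544e-08, 1.006e-07, 3.772e-08]  ψ = [1, 2, 2, 3]  (obs o_5=4)
t=6: δ = [9.430e-09, 4.715e-09, 3.536e-09, 2.357e-09]  ψ = [1, 2, 0, 0]  (obs o_6=0)
backtrack: best end state = 0; path = [2, 1, 0, 2, 2, 1, 0]

path = [2, 1, 0, 2, 2, 1, 0]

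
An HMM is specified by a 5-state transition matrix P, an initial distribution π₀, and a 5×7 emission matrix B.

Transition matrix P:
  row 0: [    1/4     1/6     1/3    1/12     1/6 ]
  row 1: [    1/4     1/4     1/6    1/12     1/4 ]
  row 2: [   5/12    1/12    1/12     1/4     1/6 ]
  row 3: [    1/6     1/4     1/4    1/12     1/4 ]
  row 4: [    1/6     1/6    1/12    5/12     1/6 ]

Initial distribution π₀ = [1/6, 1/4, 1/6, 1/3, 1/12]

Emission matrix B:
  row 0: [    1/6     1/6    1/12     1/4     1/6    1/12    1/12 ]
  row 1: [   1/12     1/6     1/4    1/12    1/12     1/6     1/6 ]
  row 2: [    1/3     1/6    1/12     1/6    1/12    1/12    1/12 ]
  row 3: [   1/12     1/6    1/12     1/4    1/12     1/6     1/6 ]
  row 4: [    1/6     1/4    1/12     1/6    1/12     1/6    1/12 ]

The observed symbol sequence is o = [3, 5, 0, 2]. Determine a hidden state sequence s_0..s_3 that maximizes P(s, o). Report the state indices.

t=0: δ = [4.167e-02, 2.083e-02, 2.778e-02, 8.333e-02, 1.389e-02]  (obs o_0=3)
t=1: δ = [1.157e-03, 3.472e-03, 1.736e-03, 1.157e-03, 3.472e-03]  ψ = [3, 3, 3, 2, 3]  (obs o_1=5)
t=2: δ = [1.447e-04, 7.234e-05, 1.929e-04, 1.206e-04, 1.447e-04]  ψ = [1, 1, 1, 4, 1]  (obs o_2=0)
t=3: δ = [6.698e-06, 7.535e-06, 4.019e-06, 5.023e-06, 2.679e-06]  ψ = [2, 3, 0, 4, 2]  (obs o_3=2)
backtrack: best end state = 1; path = [3, 4, 3, 1]

path = [3, 4, 3, 1]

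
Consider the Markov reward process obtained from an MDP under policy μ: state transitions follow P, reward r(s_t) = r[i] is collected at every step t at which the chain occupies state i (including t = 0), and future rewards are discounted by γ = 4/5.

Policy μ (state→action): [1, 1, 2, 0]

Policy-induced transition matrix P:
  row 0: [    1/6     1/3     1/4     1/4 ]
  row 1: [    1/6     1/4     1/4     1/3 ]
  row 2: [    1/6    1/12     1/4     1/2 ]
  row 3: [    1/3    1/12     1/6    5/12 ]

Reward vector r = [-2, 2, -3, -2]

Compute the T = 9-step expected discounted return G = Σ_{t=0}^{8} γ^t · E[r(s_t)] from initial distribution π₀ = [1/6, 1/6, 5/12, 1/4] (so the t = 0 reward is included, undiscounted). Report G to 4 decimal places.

G = -6.9627

t=0: π = [0.1667, 0.1667, 0.4167, 0.2500], E[r] = -1.7500, γ^t·E[r] = -1.750000, running G = -1.750000
t=1: π = [0.2083, 0.1528, 0.2292, 0.4097], E[r] = -1.6181, γ^t·E[r] = -1.294444, running G = -3.044444
t=2: π = [0.2350, 0.1609, 0.2159, 0.3883], E[r] = -1.5723, γ^t·E[r] = -1.006296, running G = -4.050741
t=3: π = [0.2314, 0.1689, 0.2176, 0.3821], E[r] = -1.5421, γ^t·E[r] = -0.789556, running G = -4.840296
t=4: π = [0.2303, 0.1693, 0.2182, 0.3822], E[r] = -1.5409, γ^t·E[r] = -0.631133, running G = -5.471429
t=5: π = [0.2304, 0.1691, 0.2182, 0.3823], E[r] = -1.5416, γ^t·E[r] = -0.505147, running G = -5.976576
t=6: π = [0.2304, 0.1691, 0.2181, 0.3824], E[r] = -1.5417, γ^t·E[r] = -0.404143, running G = -6.380719
t=7: π = [0.2304, 0.1691, 0.2181, 0.3824], E[r] = -1.5417, γ^t·E[r] = -0.323312, running G = -6.704030
t=8: π = [0.2304, 0.1691, 0.2181, 0.3824], E[r] = -1.5417, γ^t·E[r] = -0.258649, running G = -6.962679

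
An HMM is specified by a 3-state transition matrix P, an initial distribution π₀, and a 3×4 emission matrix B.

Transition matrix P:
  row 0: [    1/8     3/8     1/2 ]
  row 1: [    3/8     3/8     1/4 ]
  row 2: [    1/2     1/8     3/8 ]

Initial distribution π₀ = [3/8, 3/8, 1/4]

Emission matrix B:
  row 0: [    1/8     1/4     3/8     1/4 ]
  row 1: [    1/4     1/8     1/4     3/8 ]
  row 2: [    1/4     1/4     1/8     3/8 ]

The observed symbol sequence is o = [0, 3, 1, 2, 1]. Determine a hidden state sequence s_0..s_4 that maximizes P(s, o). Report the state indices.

path = [1, 0, 2, 0, 2]

t=0: δ = [4.688e-02, 9.375e-02, 6.250e-02]  (obs o_0=0)
t=1: δ = [8.789e-03, 1.318e-02, 8.789e-03]  ψ = [1, 1, 0]  (obs o_1=3)
t=2: δ = [1.236e-03, 6.180e-04, 1.099e-03]  ψ = [1, 1, 0]  (obs o_2=1)
t=3: δ = [2.060e-04, 1.159e-04, 7.725e-05]  ψ = [2, 0, 0]  (obs o_3=2)
t=4: δ = [1.086e-05, 9.656e-06, 2.575e-05]  ψ = [1, 0, 0]  (obs o_4=1)
backtrack: best end state = 2; path = [1, 0, 2, 0, 2]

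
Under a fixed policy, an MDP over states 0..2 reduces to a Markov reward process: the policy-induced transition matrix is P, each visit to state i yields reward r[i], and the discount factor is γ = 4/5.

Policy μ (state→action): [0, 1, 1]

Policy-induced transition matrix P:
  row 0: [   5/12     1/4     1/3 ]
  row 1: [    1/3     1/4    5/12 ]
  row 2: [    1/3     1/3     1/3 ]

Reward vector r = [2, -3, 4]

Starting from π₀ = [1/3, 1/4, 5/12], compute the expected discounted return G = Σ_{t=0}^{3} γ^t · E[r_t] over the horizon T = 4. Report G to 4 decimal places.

G = 4.1267

t=0: π = [0.3333, 0.2500, 0.4167], E[r] = 1.5833, γ^t·E[r] = 1.583333, running G = 1.583333
t=1: π = [0.3611, 0.2847, 0.3542], E[r] = 1.2847, γ^t·E[r] = 1.027778, running G = 2.611111
t=2: π = [0.3634, 0.2795, 0.3571], E[r] = 1.3166, γ^t·E[r] = 0.842593, running G = 3.453704
t=3: π = [0.3636, 0.2798, 0.3566], E[r] = 1.3145, γ^t·E[r] = 0.673012, running G = 4.126716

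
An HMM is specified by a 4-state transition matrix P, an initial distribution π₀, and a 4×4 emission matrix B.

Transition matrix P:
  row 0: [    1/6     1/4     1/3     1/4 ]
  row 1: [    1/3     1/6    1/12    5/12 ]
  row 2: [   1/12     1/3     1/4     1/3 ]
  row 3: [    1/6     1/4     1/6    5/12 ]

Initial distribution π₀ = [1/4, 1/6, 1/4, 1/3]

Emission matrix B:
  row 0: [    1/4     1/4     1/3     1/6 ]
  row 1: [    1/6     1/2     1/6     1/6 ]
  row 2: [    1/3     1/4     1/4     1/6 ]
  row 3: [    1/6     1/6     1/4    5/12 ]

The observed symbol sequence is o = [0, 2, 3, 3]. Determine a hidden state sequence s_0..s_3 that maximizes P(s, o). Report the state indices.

path = [2, 3, 3, 3]

t=0: δ = [6.250e-02, 2.778e-02, 8.333e-02, 5.556e-02]  (obs o_0=0)
t=1: δ = [3.472e-03, 4.630e-03, 5.208e-03, 6.944e-03]  ψ = [0, 2, 0, 2]  (obs o_1=2)
t=2: δ = [2.572e-04, 2.894e-04, 2.170e-04, 1.206e-03]  ψ = [1, 2, 2, 3]  (obs o_2=3)
t=3: δ = [3.349e-05, 5.023e-05, 3.349e-05, 2.093e-04]  ψ = [3, 3, 3, 3]  (obs o_3=3)
backtrack: best end state = 3; path = [2, 3, 3, 3]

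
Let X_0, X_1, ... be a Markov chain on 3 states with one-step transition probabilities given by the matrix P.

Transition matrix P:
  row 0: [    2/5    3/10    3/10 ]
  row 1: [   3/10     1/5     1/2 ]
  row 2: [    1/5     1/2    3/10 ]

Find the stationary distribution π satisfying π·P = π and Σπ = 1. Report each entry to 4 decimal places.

π = [0.2925, 0.3396, 0.3679]

Balance equations π_j = Σ_i π_i·P[i][j]:
  π_0 = 2/5·π_0 + 3/10·π_1 + 1/5·π_2
  π_1 = 3/10·π_0 + 1/5·π_1 + 1/2·π_2
  normalize: π_0 + π_1 + π_2 = 1
Solving the linear system gives exactly π = [31/106, 18/53, 39/106].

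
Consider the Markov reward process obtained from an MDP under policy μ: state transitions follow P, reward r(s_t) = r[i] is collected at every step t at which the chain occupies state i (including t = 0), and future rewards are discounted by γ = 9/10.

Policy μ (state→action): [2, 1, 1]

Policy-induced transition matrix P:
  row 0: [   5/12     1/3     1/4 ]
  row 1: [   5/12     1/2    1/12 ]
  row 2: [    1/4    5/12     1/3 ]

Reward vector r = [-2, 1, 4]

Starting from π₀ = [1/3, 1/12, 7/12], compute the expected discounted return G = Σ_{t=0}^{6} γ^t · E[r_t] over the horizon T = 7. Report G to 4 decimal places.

G = 4.0752

t=0: π = [0.3333, 0.0833, 0.5833], E[r] = 1.7500, γ^t·E[r] = 1.750000, running G = 1.750000
t=1: π = [0.3194, 0.3958, 0.2847], E[r] = 0.8958, γ^t·E[r] = 0.806250, running G = 2.556250
t=2: π = [0.3692, 0.4230, 0.2078], E[r] = 0.5156, γ^t·E[r] = 0.417656, running G = 2.973906
t=3: π = [0.3820, 0.4212, 0.1968], E[r] = 0.4443, γ^t·E[r] = 0.323895, running G = 3.297801
t=4: π = [0.3839, 0.4199, 0.1962], E[r] = 0.4370, γ^t·E[r] = 0.286735, running G = 3.584536
t=5: π = [0.3840, 0.4197, 0.1964], E[r] = 0.4372, γ^t·E[r] = 0.258158, running G = 3.842694
t=6: π = [0.3839, 0.4196, 0.1964], E[r] = 0.4374, γ^t·E[r] = 0.232472, running G = 4.075166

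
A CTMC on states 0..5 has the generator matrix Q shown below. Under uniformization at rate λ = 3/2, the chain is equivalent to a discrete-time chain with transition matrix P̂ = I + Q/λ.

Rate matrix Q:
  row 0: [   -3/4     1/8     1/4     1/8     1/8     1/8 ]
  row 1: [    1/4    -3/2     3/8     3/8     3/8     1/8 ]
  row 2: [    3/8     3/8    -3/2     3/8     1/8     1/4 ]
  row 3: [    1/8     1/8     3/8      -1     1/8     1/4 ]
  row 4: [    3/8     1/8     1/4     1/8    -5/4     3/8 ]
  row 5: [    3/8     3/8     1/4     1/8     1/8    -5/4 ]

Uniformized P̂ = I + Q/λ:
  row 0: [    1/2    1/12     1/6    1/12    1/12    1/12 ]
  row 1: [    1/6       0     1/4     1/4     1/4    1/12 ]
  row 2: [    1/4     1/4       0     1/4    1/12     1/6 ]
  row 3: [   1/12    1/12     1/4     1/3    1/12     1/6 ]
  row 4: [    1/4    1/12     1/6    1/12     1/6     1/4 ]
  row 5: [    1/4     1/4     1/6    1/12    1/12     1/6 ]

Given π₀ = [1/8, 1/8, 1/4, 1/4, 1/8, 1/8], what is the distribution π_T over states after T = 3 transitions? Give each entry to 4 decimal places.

t=0: π = [0.1250, 0.1250, 0.2500, 0.2500, 0.1250, 0.1250]
t=1: π = [0.2292, 0.1354, 0.1563, 0.2083, 0.1146, 0.1563]
t=2: π = [0.2613, 0.1241, 0.1693, 0.1840, 0.1155, 0.1458]
t=3: π = [0.2743, 0.1255, 0.1641, 0.1782, 0.1136, 0.1442]

π = [0.2743, 0.1255, 0.1641, 0.1782, 0.1136, 0.1442]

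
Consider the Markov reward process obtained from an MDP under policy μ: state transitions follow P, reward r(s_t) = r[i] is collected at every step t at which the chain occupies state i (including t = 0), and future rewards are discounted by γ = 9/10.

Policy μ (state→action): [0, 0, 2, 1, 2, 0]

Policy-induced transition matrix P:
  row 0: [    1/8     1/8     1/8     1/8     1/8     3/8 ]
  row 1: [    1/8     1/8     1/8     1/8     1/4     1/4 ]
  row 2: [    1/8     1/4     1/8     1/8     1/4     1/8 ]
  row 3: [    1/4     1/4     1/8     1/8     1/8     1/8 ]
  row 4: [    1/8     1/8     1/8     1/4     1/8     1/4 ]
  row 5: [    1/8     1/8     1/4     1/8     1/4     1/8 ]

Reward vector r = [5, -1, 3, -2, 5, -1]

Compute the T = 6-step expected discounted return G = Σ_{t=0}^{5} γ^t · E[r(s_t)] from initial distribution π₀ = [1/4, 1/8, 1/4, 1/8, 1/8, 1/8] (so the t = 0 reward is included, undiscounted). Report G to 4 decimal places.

t=0: π = [0.2500, 0.1250, 0.2500, 0.1250, 0.1250, 0.1250], E[r] = 2.1250, γ^t·E[r] = 2.125000, running G = 2.125000
t=1: π = [0.1406, 0.1719, 0.1406, 0.1406, 0.1875, 0.2188], E[r] = 1.3906, γ^t·E[r] = 1.251563, running G = 3.376563
t=2: π = [0.1426, 0.1602, 0.1523, 0.1484, 0.1914, 0.2051], E[r] = 1.4648, γ^t·E[r] = 1.186523, running G = 4.563086
t=3: π = [0.1436, 0.1626, 0.1506, 0.1489, 0.1897, 0.2046], E[r] = 1.4531, γ^t·E[r] = 1.059328, running G = 5.622414
t=4: π = [0.1436, 0.1624, 0.1506, 0.1487, 0.1897, 0.2049], E[r] = 1.4536, γ^t·E[r] = 0.953736, running G = 6.576150
t=5: π = [0.1436, 0.1624, 0.1506, 0.1487, 0.1897, 0.2049], E[r] = 1.4537, γ^t·E[r] = 0.858418, running G = 7.434568

G = 7.4346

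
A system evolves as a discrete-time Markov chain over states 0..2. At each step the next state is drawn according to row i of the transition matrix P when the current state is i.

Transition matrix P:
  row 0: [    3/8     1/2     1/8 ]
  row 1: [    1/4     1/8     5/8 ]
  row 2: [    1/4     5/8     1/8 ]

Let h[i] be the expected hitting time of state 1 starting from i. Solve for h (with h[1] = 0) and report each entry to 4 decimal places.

h = [1.9394, 0.0000, 1.6970]

First-step conditioning: h[1] = 0; for i ≠ 1, h[i] = 1 + Σ_k P[i][k]·h[k].
  h[0] = 1 + 3/8·h[0] + 1/8·h[2]
  h[2] = 1 + 1/4·h[0] + 1/8·h[2]
Solving the 2×2 linear system over states ≠ 1 gives exactly h = [64/33, 0, 56/33] (h[1] = 0 is the target).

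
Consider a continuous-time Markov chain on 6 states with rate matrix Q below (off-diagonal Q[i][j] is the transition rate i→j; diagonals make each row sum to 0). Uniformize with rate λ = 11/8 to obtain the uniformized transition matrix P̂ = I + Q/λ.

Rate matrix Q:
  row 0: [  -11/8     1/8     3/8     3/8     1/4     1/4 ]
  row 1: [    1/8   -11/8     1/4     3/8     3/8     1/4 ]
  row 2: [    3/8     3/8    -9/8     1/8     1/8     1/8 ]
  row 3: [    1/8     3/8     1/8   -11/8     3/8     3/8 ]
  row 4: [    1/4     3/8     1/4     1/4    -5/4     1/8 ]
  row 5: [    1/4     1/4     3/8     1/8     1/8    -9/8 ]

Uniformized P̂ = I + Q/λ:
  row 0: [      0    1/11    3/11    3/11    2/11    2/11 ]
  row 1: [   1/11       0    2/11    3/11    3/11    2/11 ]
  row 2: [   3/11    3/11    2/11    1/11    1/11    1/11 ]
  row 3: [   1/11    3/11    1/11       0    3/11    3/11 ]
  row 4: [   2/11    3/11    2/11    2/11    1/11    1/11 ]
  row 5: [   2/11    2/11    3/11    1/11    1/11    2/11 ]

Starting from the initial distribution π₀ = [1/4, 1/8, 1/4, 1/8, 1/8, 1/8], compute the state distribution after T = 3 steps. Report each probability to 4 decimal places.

π = [0.1429, 0.1814, 0.1963, 0.1521, 0.1645, 0.1627]

t=0: π = [0.2500, 0.1250, 0.2500, 0.1250, 0.1250, 0.1250]
t=1: π = [0.1364, 0.1818, 0.2045, 0.1591, 0.1591, 0.1591]
t=2: π = [0.1446, 0.1839, 0.1942, 0.1488, 0.1653, 0.1632]
t=3: π = [0.1429, 0.1814, 0.1963, 0.1521, 0.1645, 0.1627]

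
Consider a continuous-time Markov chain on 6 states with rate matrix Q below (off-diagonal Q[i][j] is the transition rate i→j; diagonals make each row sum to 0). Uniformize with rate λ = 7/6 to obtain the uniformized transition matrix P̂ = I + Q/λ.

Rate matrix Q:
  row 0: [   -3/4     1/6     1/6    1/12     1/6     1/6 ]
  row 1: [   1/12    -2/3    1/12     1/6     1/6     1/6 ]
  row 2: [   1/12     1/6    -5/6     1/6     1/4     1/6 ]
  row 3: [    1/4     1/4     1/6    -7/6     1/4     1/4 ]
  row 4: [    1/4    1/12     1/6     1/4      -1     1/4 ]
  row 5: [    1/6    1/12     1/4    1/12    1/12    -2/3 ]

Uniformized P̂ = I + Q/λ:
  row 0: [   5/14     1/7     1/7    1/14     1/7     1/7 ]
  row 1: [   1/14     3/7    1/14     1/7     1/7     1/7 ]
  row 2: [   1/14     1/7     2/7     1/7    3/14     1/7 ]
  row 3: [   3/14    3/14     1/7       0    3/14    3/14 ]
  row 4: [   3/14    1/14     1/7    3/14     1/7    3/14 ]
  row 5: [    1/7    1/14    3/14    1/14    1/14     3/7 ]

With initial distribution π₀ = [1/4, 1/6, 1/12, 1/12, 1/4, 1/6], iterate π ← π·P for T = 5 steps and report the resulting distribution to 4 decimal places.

t=0: π = [0.2500, 0.1667, 0.0833, 0.0833, 0.2500, 0.1667]
t=1: π = [0.2024, 0.1667, 0.1548, 0.1190, 0.1429, 0.2143]
t=2: π = [0.1820, 0.1735, 0.1684, 0.1063, 0.1471, 0.2228]
t=3: π = [0.1755, 0.1736, 0.1704, 0.1093, 0.1466, 0.2246]
t=4: π = [0.1742, 0.1737, 0.1708, 0.1091, 0.1468, 0.2253]
t=5: π = [0.1738, 0.1737, 0.1709, 0.1092, 0.1468, 0.2255]

π = [0.1738, 0.1737, 0.1709, 0.1092, 0.1468, 0.2255]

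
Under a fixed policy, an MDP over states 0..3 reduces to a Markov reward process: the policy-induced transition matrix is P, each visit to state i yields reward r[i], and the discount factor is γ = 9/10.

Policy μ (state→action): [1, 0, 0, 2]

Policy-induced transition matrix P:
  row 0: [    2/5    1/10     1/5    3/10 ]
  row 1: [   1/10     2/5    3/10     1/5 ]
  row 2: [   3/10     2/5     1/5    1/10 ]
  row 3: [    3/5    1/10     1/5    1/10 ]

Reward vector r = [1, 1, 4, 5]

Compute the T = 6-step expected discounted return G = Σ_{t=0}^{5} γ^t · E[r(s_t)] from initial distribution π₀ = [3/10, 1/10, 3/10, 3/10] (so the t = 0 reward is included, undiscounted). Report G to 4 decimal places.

t=0: π = [0.3000, 0.1000, 0.3000, 0.3000], E[r] = 3.1000, γ^t·E[r] = 3.100000, running G = 3.100000
t=1: π = [0.4000, 0.2200, 0.2100, 0.1700], E[r] = 2.3100, γ^t·E[r] = 2.079000, running G = 5.179000
t=2: π = [0.3470, 0.2290, 0.2220, 0.2020], E[r] = 2.4740, γ^t·E[r] = 2.003940, running G = 7.182940
t=3: π = [0.3495, 0.2353, 0.2229, 0.1923], E[r] = 2.4379, γ^t·E[r] = 1.777229, running G = 8.960169
t=4: π = [0.3456, 0.2375, 0.2235, 0.1934], E[r] = 2.4443, γ^t·E[r] = 1.603712, running G = 10.563881
t=5: π = [0.3451, 0.2383, 0.2237, 0.1929], E[r] = 2.4427, γ^t·E[r] = 1.442382, running G = 12.006263

G = 12.0063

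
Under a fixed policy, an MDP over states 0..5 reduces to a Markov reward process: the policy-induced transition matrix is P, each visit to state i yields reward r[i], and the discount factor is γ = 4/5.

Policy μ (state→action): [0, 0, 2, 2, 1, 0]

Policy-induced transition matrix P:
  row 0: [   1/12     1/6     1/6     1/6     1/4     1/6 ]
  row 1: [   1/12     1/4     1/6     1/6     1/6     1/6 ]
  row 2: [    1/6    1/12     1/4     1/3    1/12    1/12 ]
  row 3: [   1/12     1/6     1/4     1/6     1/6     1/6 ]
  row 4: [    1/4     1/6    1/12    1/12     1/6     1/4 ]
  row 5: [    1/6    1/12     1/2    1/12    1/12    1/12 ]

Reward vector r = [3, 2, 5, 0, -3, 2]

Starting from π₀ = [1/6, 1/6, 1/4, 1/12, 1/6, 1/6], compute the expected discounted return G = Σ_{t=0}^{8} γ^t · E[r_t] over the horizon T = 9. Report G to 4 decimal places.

G = 7.7755

t=0: π = [0.1667, 0.1667, 0.2500, 0.0833, 0.1667, 0.1667], E[r] = 1.9167, γ^t·E[r] = 1.916667, running G = 1.916667
t=1: π = [0.1458, 0.1458, 0.2361, 0.1806, 0.1458, 0.1458], E[r] = 1.7639, γ^t·E[r] = 1.411111, running G = 3.327778
t=2: π = [0.1395, 0.1470, 0.2378, 0.1817, 0.1470, 0.1470], E[r] = 1.7546, γ^t·E[r] = 1.122963, running G = 4.450741
t=3: π = [0.1399, 0.1468, 0.2384, 0.1818, 0.1462, 0.1468], E[r] = 1.7603, γ^t·E[r] = 0.901284, running G = 5.352025
t=4: π = [0.1398, 0.1468, 0.2384, 0.1820, 0.1462, 0.1467], E[r] = 1.7601, γ^t·E[r] = 0.720928, running G = 6.072953
t=5: π = [0.1398, 0.1468, 0.2384, 0.1820, 0.1462, 0.1468], E[r] = 1.7600, γ^t·E[r] = 0.576726, running G = 6.649679
t=6: π = [0.1398, 0.1468, 0.2384, 0.1820, 0.1462, 0.1468], E[r] = 1.7600, γ^t·E[r] = 0.461382, running G = 7.111061
t=7: π = [0.1398, 0.1468, 0.2384, 0.1820, 0.1462, 0.1468], E[r] = 1.7600, γ^t·E[r] = 0.369106, running G = 7.480167
t=8: π = [0.1398, 0.1468, 0.2384, 0.1820, 0.1462, 0.1468], E[r] = 1.7600, γ^t·E[r] = 0.295285, running G = 7.775452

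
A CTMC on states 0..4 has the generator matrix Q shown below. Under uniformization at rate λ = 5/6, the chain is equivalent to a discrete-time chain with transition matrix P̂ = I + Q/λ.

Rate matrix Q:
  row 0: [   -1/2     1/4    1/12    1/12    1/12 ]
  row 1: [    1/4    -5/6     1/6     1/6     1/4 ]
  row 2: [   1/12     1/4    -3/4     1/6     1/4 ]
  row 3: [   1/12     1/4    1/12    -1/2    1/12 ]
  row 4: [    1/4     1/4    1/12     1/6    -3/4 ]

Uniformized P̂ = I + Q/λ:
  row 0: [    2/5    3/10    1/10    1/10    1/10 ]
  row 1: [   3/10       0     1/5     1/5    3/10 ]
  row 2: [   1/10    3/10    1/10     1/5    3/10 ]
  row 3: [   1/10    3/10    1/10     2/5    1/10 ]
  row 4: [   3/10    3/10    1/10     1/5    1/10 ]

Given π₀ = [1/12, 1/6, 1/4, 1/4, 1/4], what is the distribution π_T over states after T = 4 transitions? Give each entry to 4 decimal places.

π = [0.2568, 0.2303, 0.1233, 0.2187, 0.1710]

t=0: π = [0.0833, 0.1667, 0.2500, 0.2500, 0.2500]
t=1: π = [0.2083, 0.2500, 0.1167, 0.2417, 0.1833]
t=2: π = [0.2492, 0.2250, 0.1250, 0.2275, 0.1733]
t=3: π = [0.2544, 0.2325, 0.1225, 0.2206, 0.1700]
t=4: π = [0.2568, 0.2303, 0.1233, 0.2187, 0.1710]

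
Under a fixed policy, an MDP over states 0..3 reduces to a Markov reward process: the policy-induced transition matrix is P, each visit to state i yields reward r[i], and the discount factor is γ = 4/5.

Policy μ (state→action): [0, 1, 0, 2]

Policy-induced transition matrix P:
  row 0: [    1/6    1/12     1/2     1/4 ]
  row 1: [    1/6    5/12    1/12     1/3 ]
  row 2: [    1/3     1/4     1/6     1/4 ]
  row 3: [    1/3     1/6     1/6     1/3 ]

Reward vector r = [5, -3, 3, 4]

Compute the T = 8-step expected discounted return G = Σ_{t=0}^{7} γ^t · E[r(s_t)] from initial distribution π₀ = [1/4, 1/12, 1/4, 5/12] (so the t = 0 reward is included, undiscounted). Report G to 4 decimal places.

t=0: π = [0.2500, 0.0833, 0.2500, 0.4167], E[r] = 3.4167, γ^t·E[r] = 3.416667, running G = 3.416667
t=1: π = [0.2778, 0.1875, 0.2431, 0.2917], E[r] = 2.7222, γ^t·E[r] = 2.177778, running G = 5.594444
t=2: π = [0.2558, 0.2106, 0.2436, 0.2899], E[r] = 2.5376, γ^t·E[r] = 1.624074, running G = 7.218519
t=3: π = [0.2556, 0.2183, 0.2344, 0.2917], E[r] = 2.4930, γ^t·E[r] = 1.276420, running G = 8.494938
t=4: π = [0.2543, 0.2195, 0.2337, 0.2925], E[r] = 2.4843, γ^t·E[r] = 1.017584, running G = 9.512522
t=5: π = [0.2544, 0.2198, 0.2332, 0.2927], E[r] = 2.4825, γ^t·E[r] = 0.813470, running G = 10.325991
t=6: π = [0.2543, 0.2199, 0.2331, 0.2927], E[r] = 2.4822, γ^t·E[r] = 0.650693, running G = 10.976684
t=7: π = [0.2543, 0.2199, 0.2331, 0.2927], E[r] = 2.4821, γ^t·E[r] = 0.520541, running G = 11.497225

G = 11.4972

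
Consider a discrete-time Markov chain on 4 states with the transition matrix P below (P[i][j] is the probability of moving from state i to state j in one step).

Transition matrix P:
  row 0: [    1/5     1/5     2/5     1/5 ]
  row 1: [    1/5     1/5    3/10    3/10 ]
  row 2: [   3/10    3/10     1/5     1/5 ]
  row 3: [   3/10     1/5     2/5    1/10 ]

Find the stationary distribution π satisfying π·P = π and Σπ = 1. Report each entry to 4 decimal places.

Balance equations π_j = Σ_i π_i·P[i][j]:
  π_0 = 1/5·π_0 + 1/5·π_1 + 3/10·π_2 + 3/10·π_3
  π_1 = 1/5·π_0 + 1/5·π_1 + 3/10·π_2 + 1/5·π_3
  π_2 = 2/5·π_0 + 3/10·π_1 + 1/5·π_2 + 2/5·π_3
  normalize: π_0 + π_1 + π_2 + π_3 = 1
Solving the linear system gives exactly π = [335/1331, 28/121, 38/121, 270/1331].

π = [0.2517, 0.2314, 0.3140, 0.2029]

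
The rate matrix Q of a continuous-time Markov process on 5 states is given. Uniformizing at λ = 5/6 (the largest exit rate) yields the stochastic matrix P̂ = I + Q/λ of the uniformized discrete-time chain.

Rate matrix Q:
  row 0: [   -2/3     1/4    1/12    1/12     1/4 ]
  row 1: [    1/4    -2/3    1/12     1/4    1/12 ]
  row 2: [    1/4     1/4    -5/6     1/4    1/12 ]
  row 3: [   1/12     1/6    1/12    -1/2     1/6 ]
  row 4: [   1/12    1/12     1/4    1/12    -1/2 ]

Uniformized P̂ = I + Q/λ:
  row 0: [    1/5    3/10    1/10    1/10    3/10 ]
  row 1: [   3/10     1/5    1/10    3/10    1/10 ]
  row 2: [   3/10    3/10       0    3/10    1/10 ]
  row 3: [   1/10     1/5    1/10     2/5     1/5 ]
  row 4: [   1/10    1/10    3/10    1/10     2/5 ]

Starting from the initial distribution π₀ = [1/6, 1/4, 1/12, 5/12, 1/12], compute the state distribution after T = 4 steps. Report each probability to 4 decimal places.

t=0: π = [0.1667, 0.2500, 0.0833, 0.4167, 0.0833]
t=1: π = [0.1833, 0.2167, 0.1083, 0.2917, 0.2000]
t=2: π = [0.1833, 0.2092, 0.1292, 0.2525, 0.2258]
t=3: π = [0.1860, 0.2087, 0.1323, 0.2434, 0.2297]
t=4: π = [0.1868, 0.2089, 0.1327, 0.2412, 0.2304]

π = [0.1868, 0.2089, 0.1327, 0.2412, 0.2304]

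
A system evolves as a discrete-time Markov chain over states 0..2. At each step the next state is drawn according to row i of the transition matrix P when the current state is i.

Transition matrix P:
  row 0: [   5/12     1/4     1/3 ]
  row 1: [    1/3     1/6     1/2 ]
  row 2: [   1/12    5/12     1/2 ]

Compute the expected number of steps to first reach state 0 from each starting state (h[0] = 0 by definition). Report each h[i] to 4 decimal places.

h = [0.0000, 4.8000, 6.0000]

First-step conditioning: h[0] = 0; for i ≠ 0, h[i] = 1 + Σ_k P[i][k]·h[k].
  h[1] = 1 + 1/6·h[1] + 1/2·h[2]
  h[2] = 1 + 5/12·h[1] + 1/2·h[2]
Solving the 2×2 linear system over states ≠ 0 gives exactly h = [0, 24/5, 6] (h[0] = 0 is the target).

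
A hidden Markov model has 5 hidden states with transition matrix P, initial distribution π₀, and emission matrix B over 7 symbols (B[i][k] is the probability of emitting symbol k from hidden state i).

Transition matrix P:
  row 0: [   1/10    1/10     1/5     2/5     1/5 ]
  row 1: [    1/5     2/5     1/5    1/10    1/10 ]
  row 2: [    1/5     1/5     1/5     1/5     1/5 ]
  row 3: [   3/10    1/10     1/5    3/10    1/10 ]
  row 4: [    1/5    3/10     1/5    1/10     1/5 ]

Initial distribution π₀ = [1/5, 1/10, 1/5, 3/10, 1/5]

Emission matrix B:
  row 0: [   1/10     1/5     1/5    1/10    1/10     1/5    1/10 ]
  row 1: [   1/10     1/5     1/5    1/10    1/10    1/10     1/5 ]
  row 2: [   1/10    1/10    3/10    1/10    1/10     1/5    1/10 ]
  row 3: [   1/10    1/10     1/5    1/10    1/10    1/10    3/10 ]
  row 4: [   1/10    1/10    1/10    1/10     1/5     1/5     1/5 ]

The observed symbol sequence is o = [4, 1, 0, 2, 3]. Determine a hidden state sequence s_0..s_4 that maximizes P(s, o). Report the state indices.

path = [4, 1, 1, 1, 1]

t=0: δ = [2.000e-02, 1.000e-02, 2.000e-02, 3.000e-02, 4.000e-02]  (obs o_0=4)
t=1: δ = [1.800e-03, 2.400e-03, 8.000e-04, 9.000e-04, 8.000e-04]  ψ = [3, 4, 4, 3, 4]  (obs o_1=1)
t=2: δ = [4.800e-05, 9.600e-05, 4.800e-05, 7.200e-05, 3.600e-05]  ψ = [1, 1, 1, 0, 0]  (obs o_2=0)
t=3: δ = [4.320e-06, 7.680e-06, 5.760e-06, 4.320e-06, 9.600e-07]  ψ = [3, 1, 1, 3, 0]  (obs o_3=2)
t=4: δ = [1.536e-07, 3.072e-07, 1.536e-07, 1.728e-07, 1.152e-07]  ψ = [1, 1, 1, 0, 2]  (obs o_4=3)
backtrack: best end state = 1; path = [4, 1, 1, 1, 1]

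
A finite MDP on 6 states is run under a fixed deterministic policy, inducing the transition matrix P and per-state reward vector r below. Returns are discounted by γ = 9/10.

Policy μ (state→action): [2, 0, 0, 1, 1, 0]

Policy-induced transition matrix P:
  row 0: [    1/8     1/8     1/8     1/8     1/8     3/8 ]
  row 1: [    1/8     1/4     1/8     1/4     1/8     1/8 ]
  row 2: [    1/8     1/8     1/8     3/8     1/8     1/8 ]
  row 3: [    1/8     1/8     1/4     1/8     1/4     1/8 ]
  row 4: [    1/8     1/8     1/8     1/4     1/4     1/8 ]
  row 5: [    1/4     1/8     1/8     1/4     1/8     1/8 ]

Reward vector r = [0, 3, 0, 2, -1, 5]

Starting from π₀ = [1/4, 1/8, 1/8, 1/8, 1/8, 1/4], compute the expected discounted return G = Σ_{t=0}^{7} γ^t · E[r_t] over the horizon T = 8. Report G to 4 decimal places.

t=0: π = [0.2500, 0.1250, 0.1250, 0.1250, 0.1250, 0.2500], E[r] = 1.7500, γ^t·E[r] = 1.750000, running G = 1.750000
t=1: π = [0.1563, 0.1406, 0.1406, 0.2188, 0.1563, 0.1875], E[r] = 1.6406, γ^t·E[r] = 1.476563, running G = 3.226563
t=2: π = [0.1484, 0.1426, 0.1523, 0.2207, 0.1719, 0.1641], E[r] = 1.5176, γ^t·E[r] = 1.229238, running G = 4.455801
t=3: π = [0.1455, 0.1428, 0.1526, 0.2229, 0.1741, 0.1621], E[r] = 1.5107, γ^t·E[r] = 1.101331, running G = 5.557132
t=4: π = [0.1453, 0.1429, 0.1529, 0.2230, 0.1746, 0.1614], E[r] = 1.5069, γ^t·E[r] = 0.988655, running G = 6.545787
t=5: π = [0.1452, 0.1429, 0.1529, 0.2231, 0.1747, 0.1613], E[r] = 1.5066, γ^t·E[r] = 0.889625, running G = 7.435412
t=6: π = [0.1452, 0.1429, 0.1529, 0.2231, 0.1747, 0.1613], E[r] = 1.5065, γ^t·E[r] = 0.800601, running G = 8.236013
t=7: π = [0.1452, 0.1429, 0.1529, 0.2231, 0.1747, 0.1613], E[r] = 1.5065, γ^t·E[r] = 0.720536, running G = 8.956549

G = 8.9565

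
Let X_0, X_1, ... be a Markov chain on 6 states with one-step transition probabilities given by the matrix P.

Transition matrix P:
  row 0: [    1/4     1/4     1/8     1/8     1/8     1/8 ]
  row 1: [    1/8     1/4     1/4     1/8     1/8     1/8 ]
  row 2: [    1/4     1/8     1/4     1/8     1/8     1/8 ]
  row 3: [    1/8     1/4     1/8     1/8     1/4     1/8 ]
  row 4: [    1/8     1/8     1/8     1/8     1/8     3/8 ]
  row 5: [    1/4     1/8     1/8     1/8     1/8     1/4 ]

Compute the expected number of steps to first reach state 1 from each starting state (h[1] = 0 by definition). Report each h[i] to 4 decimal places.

h = [5.2169, 0.0000, 5.9622, 5.3217, 6.0553, 5.9622]

First-step conditioning: h[1] = 0; for i ≠ 1, h[i] = 1 + Σ_k P[i][k]·h[k].
  h[0] = 1 + 1/4·h[0] + 1/8·h[2] + 1/8·h[3] + 1/8·h[4] + 1/8·h[5]
  h[2] = 1 + 1/4·h[0] + 1/4·h[2] + 1/8·h[3] + 1/8·h[4] + 1/8·h[5]
  h[3] = 1 + 1/8·h[0] + 1/8·h[2] + 1/8·h[3] + 1/4·h[4] + 1/8·h[5]
  h[4] = 1 + 1/8·h[0] + 1/8·h[2] + 1/8·h[3] + 1/8·h[4] + 3/8·h[5]
  h[5] = 1 + 1/4·h[0] + 1/8·h[2] + 1/8·h[3] + 1/8·h[4] + 1/4·h[5]
Solving the 5×5 linear system over states ≠ 1 gives exactly h = [3584/687, 0, 4096/687, 3656/687, 4160/687, 4096/687] (h[1] = 0 is the target).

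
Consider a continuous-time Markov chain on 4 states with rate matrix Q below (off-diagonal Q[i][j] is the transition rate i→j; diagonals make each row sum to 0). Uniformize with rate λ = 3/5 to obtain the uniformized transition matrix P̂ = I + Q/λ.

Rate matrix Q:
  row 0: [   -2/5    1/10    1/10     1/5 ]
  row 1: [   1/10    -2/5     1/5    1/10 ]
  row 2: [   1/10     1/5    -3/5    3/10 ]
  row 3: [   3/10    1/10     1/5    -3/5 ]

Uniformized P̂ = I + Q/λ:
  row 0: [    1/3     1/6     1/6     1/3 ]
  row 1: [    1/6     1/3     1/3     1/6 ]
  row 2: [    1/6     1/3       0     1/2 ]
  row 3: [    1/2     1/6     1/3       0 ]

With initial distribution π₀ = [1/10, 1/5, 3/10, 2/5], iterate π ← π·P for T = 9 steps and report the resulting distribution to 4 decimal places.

π = [0.2985, 0.2425, 0.2127, 0.2462]

t=0: π = [0.1000, 0.2000, 0.3000, 0.4000]
t=1: π = [0.3167, 0.2500, 0.2167, 0.2167]
t=2: π = [0.2917, 0.2444, 0.2083, 0.2556]
t=3: π = [0.3005, 0.2421, 0.2153, 0.2421]
t=4: π = [0.2975, 0.2429, 0.2115, 0.2481]
t=5: π = [0.2990, 0.2424, 0.2133, 0.2454]
t=6: π = [0.2983, 0.2426, 0.2124, 0.2467]
t=7: π = [0.2986, 0.2425, 0.2128, 0.2461]
t=8: π = [0.2985, 0.2426, 0.2126, 0.2464]
t=9: π = [0.2985, 0.2425, 0.2127, 0.2462]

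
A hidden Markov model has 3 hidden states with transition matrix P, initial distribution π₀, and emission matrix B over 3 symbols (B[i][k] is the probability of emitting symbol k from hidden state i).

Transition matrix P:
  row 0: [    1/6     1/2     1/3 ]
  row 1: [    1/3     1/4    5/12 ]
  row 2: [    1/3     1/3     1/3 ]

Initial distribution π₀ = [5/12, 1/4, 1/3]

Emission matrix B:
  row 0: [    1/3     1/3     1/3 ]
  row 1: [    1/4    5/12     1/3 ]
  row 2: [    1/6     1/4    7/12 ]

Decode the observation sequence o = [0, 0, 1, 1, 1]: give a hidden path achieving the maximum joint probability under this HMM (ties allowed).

t=0: δ = [1.389e-01, 6.250e-02, 5.556e-02]  (obs o_0=0)
t=1: δ = [7.716e-03, 1.736e-02, 7.716e-03]  ψ = [0, 0, 0]  (obs o_1=0)
t=2: δ = [1.929e-03, 1.808e-03, 1.808e-03]  ψ = [1, 1, 1]  (obs o_2=1)
t=3: δ = [2.009e-04, 4.019e-04, 1.884e-04]  ψ = [1, 0, 1]  (obs o_3=1)
t=4: δ = [4.465e-05, 4.186e-05, 4.186e-05]  ψ = [1, 0, 1]  (obs o_4=1)
backtrack: best end state = 0; path = [0, 1, 0, 1, 0]

path = [0, 1, 0, 1, 0]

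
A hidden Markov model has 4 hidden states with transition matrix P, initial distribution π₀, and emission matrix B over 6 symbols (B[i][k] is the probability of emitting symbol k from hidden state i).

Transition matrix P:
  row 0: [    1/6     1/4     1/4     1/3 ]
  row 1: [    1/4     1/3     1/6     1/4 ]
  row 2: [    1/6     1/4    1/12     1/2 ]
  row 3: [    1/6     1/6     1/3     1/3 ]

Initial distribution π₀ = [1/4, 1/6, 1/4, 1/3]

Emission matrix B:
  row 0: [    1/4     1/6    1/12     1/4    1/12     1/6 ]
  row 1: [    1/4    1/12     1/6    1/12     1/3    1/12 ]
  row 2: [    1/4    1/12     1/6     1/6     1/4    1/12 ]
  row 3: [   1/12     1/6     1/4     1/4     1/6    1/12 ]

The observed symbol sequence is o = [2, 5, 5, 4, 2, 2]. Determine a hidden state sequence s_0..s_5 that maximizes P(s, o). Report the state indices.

t=0: δ = [2.083e-02, 2.778e-02, 4.167e-02, 8.333e-02]  (obs o_0=2)
t=1: δ = [2.315e-03, 1.157e-03, 2.315e-03, 2.315e-03]  ψ = [3, 3, 3, 3]  (obs o_1=5)
t=2: δ = [6.430e-05, 4.823e-05, 6.430e-05, 9.645e-05]  ψ = [0, 0, 3, 2]  (obs o_2=5)
t=3: δ = [1.340e-06, 5.358e-06, 8.038e-06, 5.358e-06]  ψ = [3, 0, 3, 2]  (obs o_3=4)
t=4: δ = [1.116e-07, 3.349e-07, 2.977e-07, 1.005e-06]  ψ = [1, 2, 3, 2]  (obs o_4=2)
t=5: δ = [1.395e-08, 2.791e-08, 5.582e-08, 8.372e-08]  ψ = [3, 3, 3, 3]  (obs o_5=2)
backtrack: best end state = 3; path = [3, 2, 3, 2, 3, 3]

path = [3, 2, 3, 2, 3, 3]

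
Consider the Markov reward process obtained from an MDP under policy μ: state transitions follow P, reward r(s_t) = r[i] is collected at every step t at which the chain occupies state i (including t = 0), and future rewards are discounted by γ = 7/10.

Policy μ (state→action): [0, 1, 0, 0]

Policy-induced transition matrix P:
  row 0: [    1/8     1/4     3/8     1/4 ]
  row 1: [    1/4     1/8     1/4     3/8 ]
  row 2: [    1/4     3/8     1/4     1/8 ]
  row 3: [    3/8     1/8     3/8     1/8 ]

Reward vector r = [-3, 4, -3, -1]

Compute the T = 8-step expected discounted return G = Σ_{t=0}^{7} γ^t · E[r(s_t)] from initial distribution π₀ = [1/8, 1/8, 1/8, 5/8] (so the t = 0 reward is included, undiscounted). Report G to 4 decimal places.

G = -3.2008

t=0: π = [0.1250, 0.1250, 0.1250, 0.6250], E[r] = -0.8750, γ^t·E[r] = -0.875000, running G = -0.875000
t=1: π = [0.3125, 0.1719, 0.3438, 0.1719], E[r] = -1.4531, γ^t·E[r] = -1.017188, running G = -1.892188
t=2: π = [0.2324, 0.2500, 0.3105, 0.2070], E[r] = -0.8359, γ^t·E[r] = -0.409609, running G = -2.301797
t=3: π = [0.2468, 0.2317, 0.3049, 0.2166], E[r] = -0.9451, γ^t·E[r] = -0.324158, running G = -2.625955
t=4: π = [0.2462, 0.2321, 0.3079, 0.2138], E[r] = -0.9478, γ^t·E[r] = -0.227578, running G = -2.853533
t=5: π = [0.2459, 0.2328, 0.3075, 0.2138], E[r] = -0.9431, γ^t·E[r] = -0.158507, running G = -3.012040
t=6: π = [0.2460, 0.2326, 0.3075, 0.2139], E[r] = -0.9438, γ^t·E[r] = -0.111038, running G = -3.123078
t=7: π = [0.2460, 0.2326, 0.3075, 0.2139], E[r] = -0.9439, γ^t·E[r] = -0.077734, running G = -3.200812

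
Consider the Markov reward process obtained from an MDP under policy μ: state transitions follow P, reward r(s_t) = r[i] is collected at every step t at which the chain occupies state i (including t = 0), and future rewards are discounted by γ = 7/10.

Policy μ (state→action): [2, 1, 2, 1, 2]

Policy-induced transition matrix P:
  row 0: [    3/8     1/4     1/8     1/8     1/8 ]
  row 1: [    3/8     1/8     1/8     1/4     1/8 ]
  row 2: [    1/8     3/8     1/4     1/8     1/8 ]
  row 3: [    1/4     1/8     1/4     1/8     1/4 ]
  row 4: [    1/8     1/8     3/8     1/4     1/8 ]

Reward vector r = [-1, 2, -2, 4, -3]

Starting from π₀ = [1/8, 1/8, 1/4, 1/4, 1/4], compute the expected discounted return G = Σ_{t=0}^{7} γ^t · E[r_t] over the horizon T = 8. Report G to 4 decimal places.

G = -0.2186

t=0: π = [0.1250, 0.1250, 0.2500, 0.2500, 0.2500], E[r] = -0.1250, γ^t·E[r] = -0.125000, running G = -0.125000
t=1: π = [0.2188, 0.2031, 0.2500, 0.1719, 0.1563], E[r] = -0.0938, γ^t·E[r] = -0.065625, running G = -0.190625
t=2: π = [0.2520, 0.2148, 0.2168, 0.1699, 0.1465], E[r] = -0.0156, γ^t·E[r] = -0.007656, running G = -0.198281
t=3: π = [0.2629, 0.2107, 0.2100, 0.1702, 0.1462], E[r] = -0.0195, γ^t·E[r] = -0.006699, running G = -0.204980
t=4: π = [0.2647, 0.2104, 0.2091, 0.1696, 0.1463], E[r] = -0.0225, γ^t·E[r] = -0.005393, running G = -0.210373
t=5: π = [0.2650, 0.2104, 0.2089, 0.1696, 0.1462], E[r] = -0.0224, γ^t·E[r] = -0.003757, running G = -0.214130
t=6: π = [0.2650, 0.2103, 0.2089, 0.1696, 0.1462], E[r] = -0.0224, γ^t·E[r] = -0.002632, running G = -0.216762
t=7: π = [0.2650, 0.2103, 0.2089, 0.1696, 0.1462], E[r] = -0.0224, γ^t·E[r] = -0.001843, running G = -0.218605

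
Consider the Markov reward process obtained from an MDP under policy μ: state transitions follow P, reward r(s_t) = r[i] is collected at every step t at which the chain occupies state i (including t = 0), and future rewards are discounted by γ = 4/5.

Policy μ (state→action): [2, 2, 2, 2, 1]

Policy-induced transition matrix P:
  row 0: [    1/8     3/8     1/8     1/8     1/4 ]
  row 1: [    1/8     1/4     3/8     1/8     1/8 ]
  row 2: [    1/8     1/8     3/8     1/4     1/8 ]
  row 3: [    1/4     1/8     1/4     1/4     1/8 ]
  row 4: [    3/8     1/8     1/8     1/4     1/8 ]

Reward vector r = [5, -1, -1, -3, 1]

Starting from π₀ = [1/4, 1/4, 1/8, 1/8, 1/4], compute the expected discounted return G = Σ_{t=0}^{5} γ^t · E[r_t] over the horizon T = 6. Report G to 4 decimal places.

G = 0.9165

t=0: π = [0.2500, 0.2500, 0.1250, 0.1250, 0.2500], E[r] = 0.7500, γ^t·E[r] = 0.750000, running G = 0.750000
t=1: π = [0.2031, 0.2188, 0.2344, 0.1875, 0.1563], E[r] = 0.1563, γ^t·E[r] = 0.125000, running G = 0.875000
t=2: π = [0.1875, 0.2031, 0.2617, 0.1973, 0.1504], E[r] = 0.0313, γ^t·E[r] = 0.020000, running G = 0.895000
t=3: π = [0.1873, 0.1973, 0.2659, 0.2012, 0.1484], E[r] = 0.0181, γ^t·E[r] = 0.009250, running G = 0.904250
t=4: π = [0.1873, 0.1965, 0.2659, 0.2019, 0.1484], E[r] = 0.0165, γ^t·E[r] = 0.006750, running G = 0.911000
t=5: π = [0.1873, 0.1964, 0.2658, 0.2020, 0.1484], E[r] = 0.0168, γ^t·E[r] = 0.005508, running G = 0.916508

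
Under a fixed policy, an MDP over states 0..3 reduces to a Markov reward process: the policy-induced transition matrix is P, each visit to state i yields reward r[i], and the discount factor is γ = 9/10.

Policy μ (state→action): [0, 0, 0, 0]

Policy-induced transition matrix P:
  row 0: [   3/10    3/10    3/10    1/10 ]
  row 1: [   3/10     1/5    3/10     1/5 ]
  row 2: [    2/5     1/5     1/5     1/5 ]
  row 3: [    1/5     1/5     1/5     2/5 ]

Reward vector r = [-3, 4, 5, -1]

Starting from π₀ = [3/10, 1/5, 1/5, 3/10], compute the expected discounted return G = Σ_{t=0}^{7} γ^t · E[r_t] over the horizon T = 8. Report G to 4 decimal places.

t=0: π = [0.3000, 0.2000, 0.2000, 0.3000], E[r] = 0.6000, γ^t·E[r] = 0.600000, running G = 0.600000
t=1: π = [0.2900, 0.2300, 0.2500, 0.2300], E[r] = 1.0700, γ^t·E[r] = 0.963000, running G = 1.563000
t=2: π = [0.3020, 0.2290, 0.2520, 0.2170], E[r] = 1.0530, γ^t·E[r] = 0.852930, running G = 2.415930
t=3: π = [0.3035, 0.2302, 0.2531, 0.2132], E[r] = 1.0626, γ^t·E[r] = 0.774635, running G = 3.190565
t=4: π = [0.3040, 0.2304, 0.2534, 0.2123], E[r] = 1.0640, γ^t·E[r] = 0.698084, running G = 3.888649
t=5: π = [0.3041, 0.2304, 0.2534, 0.2121], E[r] = 1.0644, γ^t·E[r] = 0.628508, running G = 4.517157
t=6: π = [0.3041, 0.2304, 0.2535, 0.2120], E[r] = 1.0645, γ^t·E[r] = 0.565710, running G = 5.082867
t=7: π = [0.3041, 0.2304, 0.2535, 0.2120], E[r] = 1.0645, γ^t·E[r] = 0.509151, running G = 5.592018

G = 5.5920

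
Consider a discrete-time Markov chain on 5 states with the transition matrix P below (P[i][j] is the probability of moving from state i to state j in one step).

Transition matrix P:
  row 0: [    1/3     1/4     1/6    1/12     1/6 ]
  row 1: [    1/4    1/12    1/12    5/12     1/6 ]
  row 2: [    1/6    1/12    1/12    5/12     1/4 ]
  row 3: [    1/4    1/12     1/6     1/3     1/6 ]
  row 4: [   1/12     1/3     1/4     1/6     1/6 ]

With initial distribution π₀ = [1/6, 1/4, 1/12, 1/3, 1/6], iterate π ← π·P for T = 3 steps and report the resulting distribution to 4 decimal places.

π = [0.2261, 0.1661, 0.1549, 0.2733, 0.1796]

t=0: π = [0.1667, 0.2500, 0.0833, 0.3333, 0.1667]
t=1: π = [0.2292, 0.1528, 0.1528, 0.2917, 0.1736]
t=2: π = [0.2274, 0.1649, 0.1557, 0.2726, 0.1794]
t=3: π = [0.2261, 0.1661, 0.1549, 0.2733, 0.1796]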